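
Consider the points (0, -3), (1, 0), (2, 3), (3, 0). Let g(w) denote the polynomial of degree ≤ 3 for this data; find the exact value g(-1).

L_0(-1) = (-2)·(-3)·(-4)/[(-1)·(-2)·(-3)] = 4
L_1(-1) = (-1)·(-3)·(-4)/[(1)·(-1)·(-2)] = -6
L_2(-1) = (-1)·(-2)·(-4)/[(2)·(1)·(-1)] = 4
L_3(-1) = (-1)·(-2)·(-3)/[(3)·(2)·(1)] = -1
Sum: (-3)·(4) + 0 + 3·(4) + 0 = 0

0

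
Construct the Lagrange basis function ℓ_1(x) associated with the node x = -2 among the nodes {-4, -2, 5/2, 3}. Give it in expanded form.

ℓ_1(x) = (x + 4)(x - 5/2)(x - 3) / [(2)·(-9/2)·(-5)]
       = (x^3 - (3/2)x^2 - (29/2)x + 30) / (45)

ℓ_1(x) = (1/45)x^3 - (1/30)x^2 - (29/90)x + 2/3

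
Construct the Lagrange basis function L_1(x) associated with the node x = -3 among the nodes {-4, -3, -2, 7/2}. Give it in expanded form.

L_1(x) = (x + 4)(x + 2)(x - 7/2) / [(1)·(-1)·(-13/2)]
       = (x^3 + (5/2)x^2 - 13x - 28) / (13/2)

L_1(x) = (2/13)x^3 + (5/13)x^2 - 2x - 56/13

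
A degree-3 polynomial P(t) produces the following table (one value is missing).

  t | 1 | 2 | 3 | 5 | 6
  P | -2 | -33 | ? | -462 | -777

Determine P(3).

-108

The 4 known values determine P uniquely (degree ≤ 3).
Evaluate each Lagrange basis at t = 3:
L_0(3) = (1)·(-2)·(-3)/[(-1)·(-4)·(-5)] = -3/10
L_1(3) = (2)·(-2)·(-3)/[(1)·(-3)·(-4)] = 1
L_2(3) = (2)·(1)·(-3)/[(4)·(3)·(-1)] = 1/2
L_3(3) = (2)·(1)·(-2)/[(5)·(4)·(1)] = -1/5
Sum: (-2)·(-3/10) + (-33)·(1) + (-462)·(1/2) + (-777)·(-1/5) = -108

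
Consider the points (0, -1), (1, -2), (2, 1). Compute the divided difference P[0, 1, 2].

P[0,1] = (-2 - (-1)) / (1 - 0) = -1
P[1,2] = (1 - (-2)) / (2 - 1) = 3
P[0,1,2] = (3 - (-1)) / (2 - 0) = 2

2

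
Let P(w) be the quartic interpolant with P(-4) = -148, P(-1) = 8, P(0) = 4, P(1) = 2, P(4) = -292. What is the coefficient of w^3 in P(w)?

Build the Lagrange basis polynomials:
L_0(w) = (w + 1)w(w - 1)(w - 4) / [480] = (1/480)w^4 - (1/120)w^3 - (1/480)w^2 + (1/120)w
L_1(w) = (w + 4)w(w - 1)(w - 4) / [-30] = -(1/30)w^4 + (1/30)w^3 + (8/15)w^2 - (8/15)w
L_2(w) = (w + 4)(w + 1)(w - 1)(w - 4) / [16] = (1/16)w^4 - (17/16)w^2 + 1
L_3(w) = (w + 4)(w + 1)w(w - 4) / [-30] = -(1/30)w^4 - (1/30)w^3 + (8/15)w^2 + (8/15)w
L_4(w) = (w + 4)(w + 1)w(w - 1) / [480] = (1/480)w^4 + (1/120)w^3 - (1/480)w^2 - (1/120)w
P(w) = (-148)·L_0 + 8·L_1 + 4·L_2 + 2·L_3 + (-292)·L_4
Only the coefficient of w^3 is needed; take it from each L_i and combine:
(-148)·(-1/120) + 8·(1/30) + 4·(0) + 2·(-1/30) + (-292)·(1/120) = -1

-1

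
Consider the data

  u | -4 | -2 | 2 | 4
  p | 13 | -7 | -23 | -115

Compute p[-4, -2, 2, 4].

p[-4,-2] = (-7 - 13) / (-2 - (-4)) = -10
p[-2,2] = (-23 - (-7)) / (2 - (-2)) = -4
p[2,4] = (-115 - (-23)) / (4 - 2) = -46
p[-4,-2,2] = (-4 - (-10)) / (2 - (-4)) = 1
p[-2,2,4] = (-46 - (-4)) / (4 - (-2)) = -7
p[-4,-2,2,4] = (-7 - 1) / (4 - (-4)) = -1

-1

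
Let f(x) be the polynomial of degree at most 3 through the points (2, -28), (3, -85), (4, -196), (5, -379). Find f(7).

-1033

Using Newton's divided-difference form:
f[2,3] = (-85 - (-28)) / (3 - 2) = -57
f[3,4] = (-196 - (-85)) / (4 - 3) = -111
f[4,5] = (-379 - (-196)) / (5 - 4) = -183
f[2,3,4] = (-111 - (-57)) / (4 - 2) = -27
f[3,4,5] = (-183 - (-111)) / (5 - 3) = -36
f[2,3,4,5] = (-36 - (-27)) / (5 - 2) = -3
f(7) = -28 + (-57)·(5) + (-27)·(5)·(4) + (-3)·(5)·(4)·(3) = -1033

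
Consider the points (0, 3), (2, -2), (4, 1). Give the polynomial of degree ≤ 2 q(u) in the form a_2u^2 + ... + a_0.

q(u) = u^2 - (9/2)u + 3

L_0(u) = (u - 2)(u - 4) / [8] = (1/8)u^2 - (3/4)u + 1
L_1(u) = u(u - 4) / [-4] = -(1/4)u^2 + u
L_2(u) = u(u - 2) / [8] = (1/8)u^2 - (1/4)u
q(u) = 3·L_0 + (-2)·L_1 + 1·L_2
  3·L_0(u) = (3/8)u^2 - (9/4)u + 3
  (-2)·L_1(u) = (1/2)u^2 - 2u
  1·L_2(u) = (1/8)u^2 - (1/4)u
Adding term by term: u^2 - (9/2)u + 3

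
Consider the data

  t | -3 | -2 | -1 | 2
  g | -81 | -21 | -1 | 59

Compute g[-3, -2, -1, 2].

g[-3,-2] = (-21 - (-81)) / (-2 - (-3)) = 60
g[-2,-1] = (-1 - (-21)) / (-1 - (-2)) = 20
g[-1,2] = (59 - (-1)) / (2 - (-1)) = 20
g[-3,-2,-1] = (20 - 60) / (-1 - (-3)) = -20
g[-2,-1,2] = (20 - 20) / (2 - (-2)) = 0
g[-3,-2,-1,2] = (0 - (-20)) / (2 - (-3)) = 4

4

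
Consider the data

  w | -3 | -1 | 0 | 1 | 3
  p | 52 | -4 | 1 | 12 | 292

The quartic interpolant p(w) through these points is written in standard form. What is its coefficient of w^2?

1

Build the Lagrange basis polynomials:
L_0(w) = (w + 1)w(w - 1)(w - 3) / [144] = (1/144)w^4 - (1/48)w^3 - (1/144)w^2 + (1/48)w
L_1(w) = (w + 3)w(w - 1)(w - 3) / [-16] = -(1/16)w^4 + (1/16)w^3 + (9/16)w^2 - (9/16)w
L_2(w) = (w + 3)(w + 1)(w - 1)(w - 3) / [9] = (1/9)w^4 - (10/9)w^2 + 1
L_3(w) = (w + 3)(w + 1)w(w - 3) / [-16] = -(1/16)w^4 - (1/16)w^3 + (9/16)w^2 + (9/16)w
L_4(w) = (w + 3)(w + 1)w(w - 1) / [144] = (1/144)w^4 + (1/48)w^3 - (1/144)w^2 - (1/48)w
p(w) = 52·L_0 + (-4)·L_1 + 1·L_2 + 12·L_3 + 292·L_4
Only the coefficient of w^2 is needed; take it from each L_i and combine:
52·(-1/144) + (-4)·(9/16) + 1·(-10/9) + 12·(9/16) + 292·(-1/144) = 1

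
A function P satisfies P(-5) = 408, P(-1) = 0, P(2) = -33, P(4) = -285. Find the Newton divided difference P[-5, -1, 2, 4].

P[-5,-1] = (0 - 408) / (-1 - (-5)) = -102
P[-1,2] = (-33 - 0) / (2 - (-1)) = -11
P[2,4] = (-285 - (-33)) / (4 - 2) = -126
P[-5,-1,2] = (-11 - (-102)) / (2 - (-5)) = 13
P[-1,2,4] = (-126 - (-11)) / (4 - (-1)) = -23
P[-5,-1,2,4] = (-23 - 13) / (4 - (-5)) = -4

-4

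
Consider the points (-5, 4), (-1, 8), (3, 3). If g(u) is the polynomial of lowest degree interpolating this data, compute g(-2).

251/32

Evaluate each Lagrange basis at u = -2:
L_0(-2) = (-1)·(-5)/[(-4)·(-8)] = 5/32
L_1(-2) = (3)·(-5)/[(4)·(-4)] = 15/16
L_2(-2) = (3)·(-1)/[(8)·(4)] = -3/32
Sum: 4·(5/32) + 8·(15/16) + 3·(-3/32) = 251/32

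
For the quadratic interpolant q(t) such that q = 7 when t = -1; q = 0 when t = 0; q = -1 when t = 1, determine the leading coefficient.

The leading coefficient equals the top divided difference q[-1,0,1].
q[-1,0] = (0 - 7) / (0 - (-1)) = -7
q[0,1] = (-1 - 0) / (1 - 0) = -1
q[-1,0,1] = (-1 - (-7)) / (1 - (-1)) = 3

3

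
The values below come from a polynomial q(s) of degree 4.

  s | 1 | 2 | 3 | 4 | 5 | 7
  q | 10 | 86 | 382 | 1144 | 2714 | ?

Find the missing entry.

The 5 known values determine q uniquely (degree ≤ 4).
Evaluate each Lagrange basis at s = 7:
L_0(7) = (5)·(4)·(3)·(2)/[(-1)·(-2)·(-3)·(-4)] = 5
L_1(7) = (6)·(4)·(3)·(2)/[(1)·(-1)·(-2)·(-3)] = -24
L_2(7) = (6)·(5)·(3)·(2)/[(2)·(1)·(-1)·(-2)] = 45
L_3(7) = (6)·(5)·(4)·(2)/[(3)·(2)·(1)·(-1)] = -40
L_4(7) = (6)·(5)·(4)·(3)/[(4)·(3)·(2)·(1)] = 15
Sum: 10·(5) + 86·(-24) + 382·(45) + 1144·(-40) + 2714·(15) = 10126

10126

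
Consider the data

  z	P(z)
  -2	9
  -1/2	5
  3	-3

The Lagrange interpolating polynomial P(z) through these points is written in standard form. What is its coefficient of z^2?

8/105

The leading coefficient equals the top divided difference P[-2,-1/2,3].
P[-2,-1/2] = (5 - 9) / (-1/2 - (-2)) = -8/3
P[-1/2,3] = (-3 - 5) / (3 - (-1/2)) = -16/7
P[-2,-1/2,3] = (-16/7 - (-8/3)) / (3 - (-2)) = 8/105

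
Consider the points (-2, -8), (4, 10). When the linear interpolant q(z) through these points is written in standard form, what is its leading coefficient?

3

Build the Lagrange basis polynomials:
L_0(z) = (z - 4) / [-6] = -(1/6)z + 2/3
L_1(z) = (z + 2) / [6] = (1/6)z + 1/3
q(z) = (-8)·L_0 + 10·L_1
Only the coefficient of z is needed; take it from each L_i and combine:
(-8)·(-1/6) + 10·(1/6) = 3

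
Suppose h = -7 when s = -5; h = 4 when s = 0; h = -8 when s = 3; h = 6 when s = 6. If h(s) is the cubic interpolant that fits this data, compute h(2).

L_0(2) = (2)·(-1)·(-4)/[(-5)·(-8)·(-11)] = -1/55
L_1(2) = (7)·(-1)·(-4)/[(5)·(-3)·(-6)] = 14/45
L_2(2) = (7)·(2)·(-4)/[(8)·(3)·(-3)] = 7/9
L_3(2) = (7)·(2)·(-1)/[(11)·(6)·(3)] = -7/99
Sum: (-7)·(-1/55) + 4·(14/45) + (-8)·(7/9) + 6·(-7/99) = -2611/495

-2611/495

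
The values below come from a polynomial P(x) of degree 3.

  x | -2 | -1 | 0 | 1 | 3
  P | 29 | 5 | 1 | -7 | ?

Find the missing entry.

-131

The 4 known values determine P uniquely (degree ≤ 3).
Evaluate each Lagrange basis at x = 3:
L_0(3) = (4)·(3)·(2)/[(-1)·(-2)·(-3)] = -4
L_1(3) = (5)·(3)·(2)/[(1)·(-1)·(-2)] = 15
L_2(3) = (5)·(4)·(2)/[(2)·(1)·(-1)] = -20
L_3(3) = (5)·(4)·(3)/[(3)·(2)·(1)] = 10
Sum: 29·(-4) + 5·(15) + 1·(-20) + (-7)·(10) = -131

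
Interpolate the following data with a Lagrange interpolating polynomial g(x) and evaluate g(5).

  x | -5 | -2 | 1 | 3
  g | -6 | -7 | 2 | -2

Evaluate each Lagrange basis at x = 5:
L_0(5) = (7)·(4)·(2)/[(-3)·(-6)·(-8)] = -7/18
L_1(5) = (10)·(4)·(2)/[(3)·(-3)·(-5)] = 16/9
L_2(5) = (10)·(7)·(2)/[(6)·(3)·(-2)] = -35/9
L_3(5) = (10)·(7)·(4)/[(8)·(5)·(2)] = 7/2
Sum: (-6)·(-7/18) + (-7)·(16/9) + 2·(-35/9) + (-2)·(7/2) = -224/9

-224/9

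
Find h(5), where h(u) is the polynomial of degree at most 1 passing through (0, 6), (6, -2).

-2/3

Evaluate each Lagrange basis at u = 5:
L_0(5) = (-1)/[(-6)] = 1/6
L_1(5) = (5)/[(6)] = 5/6
Sum: 6·(1/6) + (-2)·(5/6) = -2/3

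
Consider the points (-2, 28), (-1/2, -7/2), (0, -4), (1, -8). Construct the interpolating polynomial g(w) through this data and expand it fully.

g(w) = -4w^3 - 4

Build the Lagrange basis polynomials:
L_0(w) = (w + 1/2)w(w - 1) / [-9] = -(1/9)w^3 + (1/18)w^2 + (1/18)w
L_1(w) = (w + 2)w(w - 1) / [9/8] = (8/9)w^3 + (8/9)w^2 - (16/9)w
L_2(w) = (w + 2)(w + 1/2)(w - 1) / [-1] = -w^3 - (3/2)w^2 + (3/2)w + 1
L_3(w) = (w + 2)(w + 1/2)w / [9/2] = (2/9)w^3 + (5/9)w^2 + (2/9)w
g(w) = 28·L_0 + (-7/2)·L_1 + (-4)·L_2 + (-8)·L_3
  28·L_0(w) = -(28/9)w^3 + (14/9)w^2 + (14/9)w
  (-7/2)·L_1(w) = -(28/9)w^3 - (28/9)w^2 + (56/9)w
  (-4)·L_2(w) = 4w^3 + 6w^2 - 6w - 4
  (-8)·L_3(w) = -(16/9)w^3 - (40/9)w^2 - (16/9)w
Adding term by term: -4w^3 - 4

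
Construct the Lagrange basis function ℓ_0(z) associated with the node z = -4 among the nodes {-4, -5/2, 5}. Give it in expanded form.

ℓ_0(z) = (z + 5/2)(z - 5) / [(-3/2)·(-9)]
       = (z^2 - (5/2)z - 25/2) / (27/2)

ℓ_0(z) = (2/27)z^2 - (5/27)z - 25/27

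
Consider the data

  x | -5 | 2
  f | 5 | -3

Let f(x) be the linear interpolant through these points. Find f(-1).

Evaluate each Lagrange basis at x = -1:
L_0(-1) = (-3)/[(-7)] = 3/7
L_1(-1) = (4)/[(7)] = 4/7
Sum: 5·(3/7) + (-3)·(4/7) = 3/7

3/7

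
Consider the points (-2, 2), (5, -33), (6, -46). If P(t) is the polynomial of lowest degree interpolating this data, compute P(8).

Evaluate each Lagrange basis at t = 8:
L_0(8) = (3)·(2)/[(-7)·(-8)] = 3/28
L_1(8) = (10)·(2)/[(7)·(-1)] = -20/7
L_2(8) = (10)·(3)/[(8)·(1)] = 15/4
Sum: 2·(3/28) + (-33)·(-20/7) + (-46)·(15/4) = -78

-78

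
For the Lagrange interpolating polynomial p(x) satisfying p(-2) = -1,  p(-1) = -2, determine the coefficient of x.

-1

The leading coefficient equals the top divided difference p[-2,-1].
p[-2,-1] = (-2 - (-1)) / (-1 - (-2)) = -1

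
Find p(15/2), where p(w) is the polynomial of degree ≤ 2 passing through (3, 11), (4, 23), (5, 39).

Using Newton's divided-difference form:
p[3,4] = (23 - 11) / (4 - 3) = 12
p[4,5] = (39 - 23) / (5 - 4) = 16
p[3,4,5] = (16 - 12) / (5 - 3) = 2
p(15/2) = 11 + 12·(9/2) + 2·(9/2)·(7/2) = 193/2

193/2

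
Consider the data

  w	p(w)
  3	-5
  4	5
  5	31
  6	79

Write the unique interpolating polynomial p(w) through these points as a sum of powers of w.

L_0(w) = (w - 4)(w - 5)(w - 6) / [-6] = -(1/6)w^3 + (5/2)w^2 - (37/3)w + 20
L_1(w) = (w - 3)(w - 5)(w - 6) / [2] = (1/2)w^3 - 7w^2 + (63/2)w - 45
L_2(w) = (w - 3)(w - 4)(w - 6) / [-2] = -(1/2)w^3 + (13/2)w^2 - 27w + 36
L_3(w) = (w - 3)(w - 4)(w - 5) / [6] = (1/6)w^3 - 2w^2 + (47/6)w - 10
p(w) = (-5)·L_0 + 5·L_1 + 31·L_2 + 79·L_3
  (-5)·L_0(w) = (5/6)w^3 - (25/2)w^2 + (185/3)w - 100
  5·L_1(w) = (5/2)w^3 - 35w^2 + (315/2)w - 225
  31·L_2(w) = -(31/2)w^3 + (403/2)w^2 - 837w + 1116
  79·L_3(w) = (79/6)w^3 - 158w^2 + (3713/6)w - 790
Adding term by term: w^3 - 4w^2 + w + 1

p(w) = w^3 - 4w^2 + w + 1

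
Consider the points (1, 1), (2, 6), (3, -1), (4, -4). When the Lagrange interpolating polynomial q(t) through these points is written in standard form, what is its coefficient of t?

157/3

L_0(t) = (t - 2)(t - 3)(t - 4) / [-6] = -(1/6)t^3 + (3/2)t^2 - (13/3)t + 4
L_1(t) = (t - 1)(t - 3)(t - 4) / [2] = (1/2)t^3 - 4t^2 + (19/2)t - 6
L_2(t) = (t - 1)(t - 2)(t - 4) / [-2] = -(1/2)t^3 + (7/2)t^2 - 7t + 4
L_3(t) = (t - 1)(t - 2)(t - 3) / [6] = (1/6)t^3 - t^2 + (11/6)t - 1
q(t) = 1·L_0 + 6·L_1 + (-1)·L_2 + (-4)·L_3
Only the coefficient of t is needed; take it from each L_i and combine:
1·(-13/3) + 6·(19/2) + (-1)·(-7) + (-4)·(11/6) = 157/3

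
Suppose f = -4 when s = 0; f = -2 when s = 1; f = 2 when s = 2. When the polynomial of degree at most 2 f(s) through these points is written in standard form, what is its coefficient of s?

Build the Lagrange basis polynomials:
L_0(s) = (s - 1)(s - 2) / [2] = (1/2)s^2 - (3/2)s + 1
L_1(s) = s(s - 2) / [-1] = -s^2 + 2s
L_2(s) = s(s - 1) / [2] = (1/2)s^2 - (1/2)s
f(s) = (-4)·L_0 + (-2)·L_1 + 2·L_2
Only the coefficient of s is needed; take it from each L_i and combine:
(-4)·(-3/2) + (-2)·(2) + 2·(-1/2) = 1

1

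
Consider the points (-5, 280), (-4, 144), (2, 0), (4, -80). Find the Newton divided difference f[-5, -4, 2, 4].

f[-5,-4] = (144 - 280) / (-4 - (-5)) = -136
f[-4,2] = (0 - 144) / (2 - (-4)) = -24
f[2,4] = (-80 - 0) / (4 - 2) = -40
f[-5,-4,2] = (-24 - (-136)) / (2 - (-5)) = 16
f[-4,2,4] = (-40 - (-24)) / (4 - (-4)) = -2
f[-5,-4,2,4] = (-2 - 16) / (4 - (-5)) = -2

-2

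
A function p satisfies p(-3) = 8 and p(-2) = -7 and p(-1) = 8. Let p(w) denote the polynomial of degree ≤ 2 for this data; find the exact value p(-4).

53

Evaluate each Lagrange basis at w = -4:
L_0(-4) = (-2)·(-3)/[(-1)·(-2)] = 3
L_1(-4) = (-1)·(-3)/[(1)·(-1)] = -3
L_2(-4) = (-1)·(-2)/[(2)·(1)] = 1
Sum: 8·(3) + (-7)·(-3) + 8·(1) = 53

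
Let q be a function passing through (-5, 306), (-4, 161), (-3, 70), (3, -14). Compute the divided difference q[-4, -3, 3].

q[-4,-3] = (70 - 161) / (-3 - (-4)) = -91
q[-3,3] = (-14 - 70) / (3 - (-3)) = -14
q[-4,-3,3] = (-14 - (-91)) / (3 - (-4)) = 11

11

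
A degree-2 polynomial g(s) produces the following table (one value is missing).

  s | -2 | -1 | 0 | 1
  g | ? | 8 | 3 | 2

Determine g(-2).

The 3 known values determine g uniquely (degree ≤ 2).
L_0(-2) = (-2)·(-3)/[(-1)·(-2)] = 3
L_1(-2) = (-1)·(-3)/[(1)·(-1)] = -3
L_2(-2) = (-1)·(-2)/[(2)·(1)] = 1
Sum: 8·(3) + 3·(-3) + 2·(1) = 17

17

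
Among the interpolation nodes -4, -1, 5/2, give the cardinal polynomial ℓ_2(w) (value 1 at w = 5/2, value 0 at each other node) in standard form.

ℓ_2(w) = (4/91)w^2 + (20/91)w + 16/91

ℓ_2(w) = (w + 4)(w + 1) / [(13/2)·(7/2)]
       = (w^2 + 5w + 4) / (91/4)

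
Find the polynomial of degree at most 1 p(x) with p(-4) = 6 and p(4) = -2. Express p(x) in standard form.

p(x) = -x + 2

L_0(x) = (x - 4) / [-8] = -(1/8)x + 1/2
L_1(x) = (x + 4) / [8] = (1/8)x + 1/2
p(x) = 6·L_0 + (-2)·L_1
  6·L_0(x) = -(3/4)x + 3
  (-2)·L_1(x) = -(1/4)x - 1
Adding term by term: -x + 2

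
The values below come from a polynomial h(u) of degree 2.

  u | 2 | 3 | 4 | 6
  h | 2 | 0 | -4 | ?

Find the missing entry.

The 3 known values determine h uniquely (degree ≤ 2).
Evaluate each Lagrange basis at u = 6:
L_0(6) = (3)·(2)/[(-1)·(-2)] = 3
L_1(6) = (4)·(2)/[(1)·(-1)] = -8
L_2(6) = (4)·(3)/[(2)·(1)] = 6
Sum: 2·(3) + 0 + (-4)·(6) = -18

-18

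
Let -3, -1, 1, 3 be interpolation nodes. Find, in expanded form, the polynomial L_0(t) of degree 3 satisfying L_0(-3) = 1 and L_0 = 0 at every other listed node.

L_0(t) = (t + 1)(t - 1)(t - 3) / [(-2)·(-4)·(-6)]
       = (t^3 - 3t^2 - t + 3) / (-48)

L_0(t) = -(1/48)t^3 + (1/16)t^2 + (1/48)t - 1/16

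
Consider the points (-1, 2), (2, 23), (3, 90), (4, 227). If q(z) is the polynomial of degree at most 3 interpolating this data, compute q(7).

Using Newton's divided-difference form:
q[-1,2] = (23 - 2) / (2 - (-1)) = 7
q[2,3] = (90 - 23) / (3 - 2) = 67
q[3,4] = (227 - 90) / (4 - 3) = 137
q[-1,2,3] = (67 - 7) / (3 - (-1)) = 15
q[2,3,4] = (137 - 67) / (4 - 2) = 35
q[-1,2,3,4] = (35 - 15) / (4 - (-1)) = 4
q(7) = 2 + 7·(8) + 15·(8)·(5) + 4·(8)·(5)·(4) = 1298

1298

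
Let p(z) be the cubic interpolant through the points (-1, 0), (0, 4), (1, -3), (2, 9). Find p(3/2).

-5/4

Evaluate each Lagrange basis at z = 3/2:
L_0(3/2) = (3/2)·(1/2)·(-1/2)/[(-1)·(-2)·(-3)] = 1/16
L_1(3/2) = (5/2)·(1/2)·(-1/2)/[(1)·(-1)·(-2)] = -5/16
L_2(3/2) = (5/2)·(3/2)·(-1/2)/[(2)·(1)·(-1)] = 15/16
L_3(3/2) = (5/2)·(3/2)·(1/2)/[(3)·(2)·(1)] = 5/16
Sum: 0 + 4·(-5/16) + (-3)·(15/16) + 9·(5/16) = -5/4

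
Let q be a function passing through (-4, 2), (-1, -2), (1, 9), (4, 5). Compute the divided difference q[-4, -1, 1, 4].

q[-4,-1] = (-2 - 2) / (-1 - (-4)) = -4/3
q[-1,1] = (9 - (-2)) / (1 - (-1)) = 11/2
q[1,4] = (5 - 9) / (4 - 1) = -4/3
q[-4,-1,1] = (11/2 - (-4/3)) / (1 - (-4)) = 41/30
q[-1,1,4] = (-4/3 - 11/2) / (4 - (-1)) = -41/30
q[-4,-1,1,4] = (-41/30 - 41/30) / (4 - (-4)) = -41/120

-41/120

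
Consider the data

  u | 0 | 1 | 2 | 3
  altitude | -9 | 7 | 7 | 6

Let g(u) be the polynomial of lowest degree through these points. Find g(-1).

Using Newton's divided-difference form:
g[0,1] = (7 - (-9)) / (1 - 0) = 16
g[1,2] = (7 - 7) / (2 - 1) = 0
g[2,3] = (6 - 7) / (3 - 2) = -1
g[0,1,2] = (0 - 16) / (2 - 0) = -8
g[1,2,3] = (-1 - 0) / (3 - 1) = -1/2
g[0,1,2,3] = (-1/2 - (-8)) / (3 - 0) = 5/2
g(-1) = -9 + 16·(-1) + (-8)·(-1)·(-2) + (5/2)·(-1)·(-2)·(-3) = -56

-56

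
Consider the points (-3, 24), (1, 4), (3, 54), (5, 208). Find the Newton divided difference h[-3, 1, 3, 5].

h[-3,1] = (4 - 24) / (1 - (-3)) = -5
h[1,3] = (54 - 4) / (3 - 1) = 25
h[3,5] = (208 - 54) / (5 - 3) = 77
h[-3,1,3] = (25 - (-5)) / (3 - (-3)) = 5
h[1,3,5] = (77 - 25) / (5 - 1) = 13
h[-3,1,3,5] = (13 - 5) / (5 - (-3)) = 1

1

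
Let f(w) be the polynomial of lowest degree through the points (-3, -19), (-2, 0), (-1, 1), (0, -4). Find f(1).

-3

Evaluate each Lagrange basis at w = 1:
L_0(1) = (3)·(2)·(1)/[(-1)·(-2)·(-3)] = -1
L_1(1) = (4)·(2)·(1)/[(1)·(-1)·(-2)] = 4
L_2(1) = (4)·(3)·(1)/[(2)·(1)·(-1)] = -6
L_3(1) = (4)·(3)·(2)/[(3)·(2)·(1)] = 4
Sum: (-19)·(-1) + 0 + 1·(-6) + (-4)·(4) = -3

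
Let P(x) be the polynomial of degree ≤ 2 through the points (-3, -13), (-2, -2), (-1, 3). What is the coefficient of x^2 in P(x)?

-3

Build the Lagrange basis polynomials:
L_0(x) = (x + 2)(x + 1) / [2] = (1/2)x^2 + (3/2)x + 1
L_1(x) = (x + 3)(x + 1) / [-1] = -x^2 - 4x - 3
L_2(x) = (x + 3)(x + 2) / [2] = (1/2)x^2 + (5/2)x + 3
P(x) = (-13)·L_0 + (-2)·L_1 + 3·L_2
Only the coefficient of x^2 is needed; take it from each L_i and combine:
(-13)·(1/2) + (-2)·(-1) + 3·(1/2) = -3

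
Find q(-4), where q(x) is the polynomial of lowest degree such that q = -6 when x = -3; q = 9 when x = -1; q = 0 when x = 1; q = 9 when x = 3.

Using Newton's divided-difference form:
q[-3,-1] = (9 - (-6)) / (-1 - (-3)) = 15/2
q[-1,1] = (0 - 9) / (1 - (-1)) = -9/2
q[1,3] = (9 - 0) / (3 - 1) = 9/2
q[-3,-1,1] = (-9/2 - 15/2) / (1 - (-3)) = -3
q[-1,1,3] = (9/2 - (-9/2)) / (3 - (-1)) = 9/4
q[-3,-1,1,3] = (9/4 - (-3)) / (3 - (-3)) = 7/8
q(-4) = -6 + (15/2)·(-1) + (-3)·(-1)·(-3) + (7/8)·(-1)·(-3)·(-5) = -285/8

-285/8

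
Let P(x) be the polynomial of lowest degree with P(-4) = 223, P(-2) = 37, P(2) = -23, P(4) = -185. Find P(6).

L_0(6) = (8)·(4)·(2)/[(-2)·(-6)·(-8)] = -2/3
L_1(6) = (10)·(4)·(2)/[(2)·(-4)·(-6)] = 5/3
L_2(6) = (10)·(8)·(2)/[(6)·(4)·(-2)] = -10/3
L_3(6) = (10)·(8)·(4)/[(8)·(6)·(2)] = 10/3
Sum: 223·(-2/3) + 37·(5/3) + (-23)·(-10/3) + (-185)·(10/3) = -627

-627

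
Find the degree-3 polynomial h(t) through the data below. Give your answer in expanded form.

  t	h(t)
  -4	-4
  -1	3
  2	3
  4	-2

h(t) = -(1/72)t^3 - (31/72)t^2 + (17/36)t + 35/9

Newton's divided differences:
h[-4,-1] = (3 - (-4)) / (-1 - (-4)) = 7/3
h[-1,2] = (3 - 3) / (2 - (-1)) = 0
h[2,4] = (-2 - 3) / (4 - 2) = -5/2
h[-4,-1,2] = (0 - 7/3) / (2 - (-4)) = -7/18
h[-1,2,4] = (-5/2 - 0) / (4 - (-1)) = -1/2
h[-4,-1,2,4] = (-1/2 - (-7/18)) / (4 - (-4)) = -1/72
h(t) = -4 + (7/3)·(t + 4) + (-7/18)·(t + 4)(t + 1) + (-1/72)·(t + 4)(t + 1)(t - 2)
Expanding: h(t) = -(1/72)t^3 - (31/72)t^2 + (17/36)t + 35/9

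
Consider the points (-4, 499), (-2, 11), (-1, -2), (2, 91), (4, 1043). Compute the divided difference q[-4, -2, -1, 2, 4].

3

q[-4,-2] = (11 - 499) / (-2 - (-4)) = -244
q[-2,-1] = (-2 - 11) / (-1 - (-2)) = -13
q[-1,2] = (91 - (-2)) / (2 - (-1)) = 31
q[2,4] = (1043 - 91) / (4 - 2) = 476
q[-4,-2,-1] = (-13 - (-244)) / (-1 - (-4)) = 77
q[-2,-1,2] = (31 - (-13)) / (2 - (-2)) = 11
q[-1,2,4] = (476 - 31) / (4 - (-1)) = 89
q[-4,-2,-1,2] = (11 - 77) / (2 - (-4)) = -11
q[-2,-1,2,4] = (89 - 11) / (4 - (-2)) = 13
q[-4,-2,-1,2,4] = (13 - (-11)) / (4 - (-4)) = 3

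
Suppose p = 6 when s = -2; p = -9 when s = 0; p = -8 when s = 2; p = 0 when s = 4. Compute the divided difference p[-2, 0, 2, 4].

-3/16

p[-2,0] = (-9 - 6) / (0 - (-2)) = -15/2
p[0,2] = (-8 - (-9)) / (2 - 0) = 1/2
p[2,4] = (0 - (-8)) / (4 - 2) = 4
p[-2,0,2] = (1/2 - (-15/2)) / (2 - (-2)) = 2
p[0,2,4] = (4 - 1/2) / (4 - 0) = 7/8
p[-2,0,2,4] = (7/8 - 2) / (4 - (-2)) = -3/16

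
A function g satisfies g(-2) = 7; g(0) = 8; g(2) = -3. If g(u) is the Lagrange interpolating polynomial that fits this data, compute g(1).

Evaluate each Lagrange basis at u = 1:
L_0(1) = (1)·(-1)/[(-2)·(-4)] = -1/8
L_1(1) = (3)·(-1)/[(2)·(-2)] = 3/4
L_2(1) = (3)·(1)/[(4)·(2)] = 3/8
Sum: 7·(-1/8) + 8·(3/4) + (-3)·(3/8) = 4

4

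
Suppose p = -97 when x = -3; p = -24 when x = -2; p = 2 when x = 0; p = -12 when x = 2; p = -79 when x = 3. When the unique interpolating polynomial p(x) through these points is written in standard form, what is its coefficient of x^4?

-1

The leading coefficient equals the top divided difference p[-3,-2,0,2,3].
p[-3,-2] = (-24 - (-97)) / (-2 - (-3)) = 73
p[-2,0] = (2 - (-24)) / (0 - (-2)) = 13
p[0,2] = (-12 - 2) / (2 - 0) = -7
p[2,3] = (-79 - (-12)) / (3 - 2) = -67
p[-3,-2,0] = (13 - 73) / (0 - (-3)) = -20
p[-2,0,2] = (-7 - 13) / (2 - (-2)) = -5
p[0,2,3] = (-67 - (-7)) / (3 - 0) = -20
p[-3,-2,0,2] = (-5 - (-20)) / (2 - (-3)) = 3
p[-2,0,2,3] = (-20 - (-5)) / (3 - (-2)) = -3
p[-3,-2,0,2,3] = (-3 - 3) / (3 - (-3)) = -1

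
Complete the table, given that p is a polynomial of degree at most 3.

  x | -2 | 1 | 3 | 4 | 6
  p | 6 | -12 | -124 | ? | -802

The 4 known values determine p uniquely (degree ≤ 3).
Evaluate each Lagrange basis at x = 4:
L_0(4) = (3)·(1)·(-2)/[(-3)·(-5)·(-8)] = 1/20
L_1(4) = (6)·(1)·(-2)/[(3)·(-2)·(-5)] = -2/5
L_2(4) = (6)·(3)·(-2)/[(5)·(2)·(-3)] = 6/5
L_3(4) = (6)·(3)·(1)/[(8)·(5)·(3)] = 3/20
Sum: 6·(1/20) + (-12)·(-2/5) + (-124)·(6/5) + (-802)·(3/20) = -264

-264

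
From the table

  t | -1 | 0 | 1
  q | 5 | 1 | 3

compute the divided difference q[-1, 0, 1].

q[-1,0] = (1 - 5) / (0 - (-1)) = -4
q[0,1] = (3 - 1) / (1 - 0) = 2
q[-1,0,1] = (2 - (-4)) / (1 - (-1)) = 3

3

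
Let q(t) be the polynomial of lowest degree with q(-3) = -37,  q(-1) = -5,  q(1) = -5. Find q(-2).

-17

Evaluate each Lagrange basis at t = -2:
L_0(-2) = (-1)·(-3)/[(-2)·(-4)] = 3/8
L_1(-2) = (1)·(-3)/[(2)·(-2)] = 3/4
L_2(-2) = (1)·(-1)/[(4)·(2)] = -1/8
Sum: (-37)·(3/8) + (-5)·(3/4) + (-5)·(-1/8) = -17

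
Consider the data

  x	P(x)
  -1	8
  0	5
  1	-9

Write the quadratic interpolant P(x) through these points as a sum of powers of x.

P(x) = -(11/2)x^2 - (17/2)x + 5

L_0(x) = x(x - 1) / [2] = (1/2)x^2 - (1/2)x
L_1(x) = (x + 1)(x - 1) / [-1] = -x^2 + 1
L_2(x) = (x + 1)x / [2] = (1/2)x^2 + (1/2)x
P(x) = 8·L_0 + 5·L_1 + (-9)·L_2
  8·L_0(x) = 4x^2 - 4x
  5·L_1(x) = -5x^2 + 5
  (-9)·L_2(x) = -(9/2)x^2 - (9/2)x
Adding term by term: -(11/2)x^2 - (17/2)x + 5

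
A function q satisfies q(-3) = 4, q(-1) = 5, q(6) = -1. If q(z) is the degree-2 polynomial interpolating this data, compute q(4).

20/9

Evaluate each Lagrange basis at z = 4:
L_0(4) = (5)·(-2)/[(-2)·(-9)] = -5/9
L_1(4) = (7)·(-2)/[(2)·(-7)] = 1
L_2(4) = (7)·(5)/[(9)·(7)] = 5/9
Sum: 4·(-5/9) + 5·(1) + (-1)·(5/9) = 20/9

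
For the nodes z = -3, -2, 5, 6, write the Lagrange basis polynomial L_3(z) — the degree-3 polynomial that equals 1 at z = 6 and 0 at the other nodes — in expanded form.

L_3(z) = (1/72)z^3 - (19/72)z - 5/12

L_3(z) = (z + 3)(z + 2)(z - 5) / [(9)·(8)·(1)]
       = (z^3 - 19z - 30) / (72)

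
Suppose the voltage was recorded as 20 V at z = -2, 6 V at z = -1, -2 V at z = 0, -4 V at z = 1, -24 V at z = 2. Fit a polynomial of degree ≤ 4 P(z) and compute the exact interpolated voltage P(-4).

Using Newton's divided-difference form:
P[-2,-1] = (6 - 20) / (-1 - (-2)) = -14
P[-1,0] = (-2 - 6) / (0 - (-1)) = -8
P[0,1] = (-4 - (-2)) / (1 - 0) = -2
P[1,2] = (-24 - (-4)) / (2 - 1) = -20
P[-2,-1,0] = (-8 - (-14)) / (0 - (-2)) = 3
P[-1,0,1] = (-2 - (-8)) / (1 - (-1)) = 3
P[0,1,2] = (-20 - (-2)) / (2 - 0) = -9
P[-2,-1,0,1] = (3 - 3) / (1 - (-2)) = 0
P[-1,0,1,2] = (-9 - 3) / (2 - (-1)) = -4
P[-2,-1,0,1,2] = (-4 - 0) / (2 - (-2)) = -1
P(-4) = 20 + (-14)·(-2) + 3·(-2)·(-3) + 0·(-2)·(-3)·(-4) + (-1)·(-2)·(-3)·(-4)·(-5) = -54

-54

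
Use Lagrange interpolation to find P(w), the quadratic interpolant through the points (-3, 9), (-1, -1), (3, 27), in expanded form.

P(w) = 2w^2 + 3w

Build the Lagrange basis polynomials:
L_0(w) = (w + 1)(w - 3) / [12] = (1/12)w^2 - (1/6)w - 1/4
L_1(w) = (w + 3)(w - 3) / [-8] = -(1/8)w^2 + 9/8
L_2(w) = (w + 3)(w + 1) / [24] = (1/24)w^2 + (1/6)w + 1/8
P(w) = 9·L_0 + (-1)·L_1 + 27·L_2
  9·L_0(w) = (3/4)w^2 - (3/2)w - 9/4
  (-1)·L_1(w) = (1/8)w^2 - 9/8
  27·L_2(w) = (9/8)w^2 + (9/2)w + 27/8
Adding term by term: 2w^2 + 3w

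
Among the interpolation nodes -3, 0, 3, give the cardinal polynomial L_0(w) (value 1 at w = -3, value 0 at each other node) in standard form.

L_0(w) = (1/18)w^2 - (1/6)w

L_0(w) = w(w - 3) / [(-3)·(-6)]
       = (w^2 - 3w) / (18)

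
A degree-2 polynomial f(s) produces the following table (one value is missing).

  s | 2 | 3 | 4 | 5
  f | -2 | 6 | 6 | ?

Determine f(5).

-2

The 3 known values determine f uniquely (degree ≤ 2).
L_0(5) = (2)·(1)/[(-1)·(-2)] = 1
L_1(5) = (3)·(1)/[(1)·(-1)] = -3
L_2(5) = (3)·(2)/[(2)·(1)] = 3
Sum: (-2)·(1) + 6·(-3) + 6·(3) = -2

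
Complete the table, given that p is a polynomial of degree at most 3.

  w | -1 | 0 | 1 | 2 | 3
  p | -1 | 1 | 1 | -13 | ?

-53

The 4 known values determine p uniquely (degree ≤ 3).
L_0(3) = (3)·(2)·(1)/[(-1)·(-2)·(-3)] = -1
L_1(3) = (4)·(2)·(1)/[(1)·(-1)·(-2)] = 4
L_2(3) = (4)·(3)·(1)/[(2)·(1)·(-1)] = -6
L_3(3) = (4)·(3)·(2)/[(3)·(2)·(1)] = 4
Sum: (-1)·(-1) + 1·(4) + 1·(-6) + (-13)·(4) = -53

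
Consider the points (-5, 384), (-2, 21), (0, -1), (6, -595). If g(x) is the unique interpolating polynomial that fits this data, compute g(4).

-165

Evaluate each Lagrange basis at x = 4:
L_0(4) = (6)·(4)·(-2)/[(-3)·(-5)·(-11)] = 16/55
L_1(4) = (9)·(4)·(-2)/[(3)·(-2)·(-8)] = -3/2
L_2(4) = (9)·(6)·(-2)/[(5)·(2)·(-6)] = 9/5
L_3(4) = (9)·(6)·(4)/[(11)·(8)·(6)] = 9/22
Sum: 384·(16/55) + 21·(-3/2) + (-1)·(9/5) + (-595)·(9/22) = -165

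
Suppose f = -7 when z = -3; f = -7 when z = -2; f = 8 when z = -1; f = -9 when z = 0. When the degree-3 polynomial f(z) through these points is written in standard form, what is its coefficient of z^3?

Build the Lagrange basis polynomials:
L_0(z) = (z + 2)(z + 1)z / [-6] = -(1/6)z^3 - (1/2)z^2 - (1/3)z
L_1(z) = (z + 3)(z + 1)z / [2] = (1/2)z^3 + 2z^2 + (3/2)z
L_2(z) = (z + 3)(z + 2)z / [-2] = -(1/2)z^3 - (5/2)z^2 - 3z
L_3(z) = (z + 3)(z + 2)(z + 1) / [6] = (1/6)z^3 + z^2 + (11/6)z + 1
f(z) = (-7)·L_0 + (-7)·L_1 + 8·L_2 + (-9)·L_3
Only the coefficient of z^3 is needed; take it from each L_i and combine:
(-7)·(-1/6) + (-7)·(1/2) + 8·(-1/2) + (-9)·(1/6) = -47/6

-47/6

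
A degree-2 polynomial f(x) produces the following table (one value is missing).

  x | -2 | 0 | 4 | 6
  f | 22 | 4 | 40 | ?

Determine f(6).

The 3 known values determine f uniquely (degree ≤ 2).
Evaluate each Lagrange basis at x = 6:
L_0(6) = (6)·(2)/[(-2)·(-6)] = 1
L_1(6) = (8)·(2)/[(2)·(-4)] = -2
L_2(6) = (8)·(6)/[(6)·(4)] = 2
Sum: 22·(1) + 4·(-2) + 40·(2) = 94

94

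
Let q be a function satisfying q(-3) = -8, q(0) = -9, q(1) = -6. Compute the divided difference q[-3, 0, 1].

q[-3,0] = (-9 - (-8)) / (0 - (-3)) = -1/3
q[0,1] = (-6 - (-9)) / (1 - 0) = 3
q[-3,0,1] = (3 - (-1/3)) / (1 - (-3)) = 5/6

5/6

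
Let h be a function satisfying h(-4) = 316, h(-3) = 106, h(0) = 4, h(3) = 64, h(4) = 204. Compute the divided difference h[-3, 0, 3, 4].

3

h[-3,0] = (4 - 106) / (0 - (-3)) = -34
h[0,3] = (64 - 4) / (3 - 0) = 20
h[3,4] = (204 - 64) / (4 - 3) = 140
h[-3,0,3] = (20 - (-34)) / (3 - (-3)) = 9
h[0,3,4] = (140 - 20) / (4 - 0) = 30
h[-3,0,3,4] = (30 - 9) / (4 - (-3)) = 3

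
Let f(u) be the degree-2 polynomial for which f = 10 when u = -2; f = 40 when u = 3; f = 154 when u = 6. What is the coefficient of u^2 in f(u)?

4

L_0(u) = (u - 3)(u - 6) / [40] = (1/40)u^2 - (9/40)u + 9/20
L_1(u) = (u + 2)(u - 6) / [-15] = -(1/15)u^2 + (4/15)u + 4/5
L_2(u) = (u + 2)(u - 3) / [24] = (1/24)u^2 - (1/24)u - 1/4
f(u) = 10·L_0 + 40·L_1 + 154·L_2
Only the coefficient of u^2 is needed; take it from each L_i and combine:
10·(1/40) + 40·(-1/15) + 154·(1/24) = 4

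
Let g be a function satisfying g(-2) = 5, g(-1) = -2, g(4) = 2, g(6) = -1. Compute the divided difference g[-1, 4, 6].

g[-1,4] = (2 - (-2)) / (4 - (-1)) = 4/5
g[4,6] = (-1 - 2) / (6 - 4) = -3/2
g[-1,4,6] = (-3/2 - 4/5) / (6 - (-1)) = -23/70

-23/70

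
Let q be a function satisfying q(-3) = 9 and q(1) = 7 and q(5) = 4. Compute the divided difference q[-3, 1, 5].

-1/32

q[-3,1] = (7 - 9) / (1 - (-3)) = -1/2
q[1,5] = (4 - 7) / (5 - 1) = -3/4
q[-3,1,5] = (-3/4 - (-1/2)) / (5 - (-3)) = -1/32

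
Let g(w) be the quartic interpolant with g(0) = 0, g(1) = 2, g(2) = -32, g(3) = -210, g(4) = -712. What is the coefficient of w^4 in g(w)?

L_0(w) = (w - 1)(w - 2)(w - 3)(w - 4) / [24] = (1/24)w^4 - (5/12)w^3 + (35/24)w^2 - (25/12)w + 1
L_1(w) = w(w - 2)(w - 3)(w - 4) / [-6] = -(1/6)w^4 + (3/2)w^3 - (13/3)w^2 + 4w
L_2(w) = w(w - 1)(w - 3)(w - 4) / [4] = (1/4)w^4 - 2w^3 + (19/4)w^2 - 3w
L_3(w) = w(w - 1)(w - 2)(w - 4) / [-6] = -(1/6)w^4 + (7/6)w^3 - (7/3)w^2 + (4/3)w
L_4(w) = w(w - 1)(w - 2)(w - 3) / [24] = (1/24)w^4 - (1/4)w^3 + (11/24)w^2 - (1/4)w
g(w) = 0·L_0 + 2·L_1 + (-32)·L_2 + (-210)·L_3 + (-712)·L_4
Only the coefficient of w^4 is needed; take it from each L_i and combine:
0·(1/24) + 2·(-1/6) + (-32)·(1/4) + (-210)·(-1/6) + (-712)·(1/24) = -3

-3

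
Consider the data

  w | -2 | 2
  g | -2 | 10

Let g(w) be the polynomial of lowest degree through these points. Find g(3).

Evaluate each Lagrange basis at w = 3:
L_0(3) = (1)/[(-4)] = -1/4
L_1(3) = (5)/[(4)] = 5/4
Sum: (-2)·(-1/4) + 10·(5/4) = 13

13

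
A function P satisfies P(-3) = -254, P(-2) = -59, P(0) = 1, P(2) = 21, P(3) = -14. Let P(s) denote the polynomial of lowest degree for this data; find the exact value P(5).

-654

Evaluate each Lagrange basis at s = 5:
L_0(5) = (7)·(5)·(3)·(2)/[(-1)·(-3)·(-5)·(-6)] = 7/3
L_1(5) = (8)·(5)·(3)·(2)/[(1)·(-2)·(-4)·(-5)] = -6
L_2(5) = (8)·(7)·(3)·(2)/[(3)·(2)·(-2)·(-3)] = 28/3
L_3(5) = (8)·(7)·(5)·(2)/[(5)·(4)·(2)·(-1)] = -14
L_4(5) = (8)·(7)·(5)·(3)/[(6)·(5)·(3)·(1)] = 28/3
Sum: (-254)·(7/3) + (-59)·(-6) + 1·(28/3) + 21·(-14) + (-14)·(28/3) = -654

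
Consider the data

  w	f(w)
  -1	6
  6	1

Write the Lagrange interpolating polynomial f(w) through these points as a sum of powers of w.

Build the Lagrange basis polynomials:
L_0(w) = (w - 6) / [-7] = -(1/7)w + 6/7
L_1(w) = (w + 1) / [7] = (1/7)w + 1/7
f(w) = 6·L_0 + 1·L_1
  6·L_0(w) = -(6/7)w + 36/7
  1·L_1(w) = (1/7)w + 1/7
Adding term by term: -(5/7)w + 37/7

f(w) = -(5/7)w + 37/7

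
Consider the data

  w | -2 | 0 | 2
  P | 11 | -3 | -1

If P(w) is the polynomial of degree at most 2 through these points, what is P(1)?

-4

Using Newton's divided-difference form:
P[-2,0] = (-3 - 11) / (0 - (-2)) = -7
P[0,2] = (-1 - (-3)) / (2 - 0) = 1
P[-2,0,2] = (1 - (-7)) / (2 - (-2)) = 2
P(1) = 11 + (-7)·(3) + 2·(3)·(1) = -4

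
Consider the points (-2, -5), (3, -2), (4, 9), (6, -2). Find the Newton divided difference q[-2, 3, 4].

26/15

q[-2,3] = (-2 - (-5)) / (3 - (-2)) = 3/5
q[3,4] = (9 - (-2)) / (4 - 3) = 11
q[-2,3,4] = (11 - 3/5) / (4 - (-2)) = 26/15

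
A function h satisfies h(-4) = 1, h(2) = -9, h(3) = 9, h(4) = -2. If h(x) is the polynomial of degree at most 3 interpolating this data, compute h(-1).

-3001/28

Using Newton's divided-difference form:
h[-4,2] = (-9 - 1) / (2 - (-4)) = -5/3
h[2,3] = (9 - (-9)) / (3 - 2) = 18
h[3,4] = (-2 - 9) / (4 - 3) = -11
h[-4,2,3] = (18 - (-5/3)) / (3 - (-4)) = 59/21
h[2,3,4] = (-11 - 18) / (4 - 2) = -29/2
h[-4,2,3,4] = (-29/2 - 59/21) / (4 - (-4)) = -727/336
h(-1) = 1 + (-5/3)·(3) + (59/21)·(3)·(-3) + (-727/336)·(3)·(-3)·(-4) = -3001/28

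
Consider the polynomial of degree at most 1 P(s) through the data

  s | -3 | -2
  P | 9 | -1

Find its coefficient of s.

-10

Build the Lagrange basis polynomials:
L_0(s) = (s + 2) / [-1] = -s - 2
L_1(s) = (s + 3) / [1] = s + 3
P(s) = 9·L_0 + (-1)·L_1
Only the coefficient of s is needed; take it from each L_i and combine:
9·(-1) + (-1)·(1) = -10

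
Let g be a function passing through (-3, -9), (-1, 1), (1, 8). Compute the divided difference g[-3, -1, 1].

g[-3,-1] = (1 - (-9)) / (-1 - (-3)) = 5
g[-1,1] = (8 - 1) / (1 - (-1)) = 7/2
g[-3,-1,1] = (7/2 - 5) / (1 - (-3)) = -3/8

-3/8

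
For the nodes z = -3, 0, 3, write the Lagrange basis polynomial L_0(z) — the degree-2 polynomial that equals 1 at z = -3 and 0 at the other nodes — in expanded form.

L_0(z) = z(z - 3) / [(-3)·(-6)]
       = (z^2 - 3z) / (18)

L_0(z) = (1/18)z^2 - (1/6)z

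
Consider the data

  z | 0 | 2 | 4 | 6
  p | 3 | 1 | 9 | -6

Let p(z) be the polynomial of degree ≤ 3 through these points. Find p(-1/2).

1143/128

Evaluate each Lagrange basis at z = -1/2:
L_0(-1/2) = (-5/2)·(-9/2)·(-13/2)/[(-2)·(-4)·(-6)] = 195/128
L_1(-1/2) = (-1/2)·(-9/2)·(-13/2)/[(2)·(-2)·(-4)] = -117/128
L_2(-1/2) = (-1/2)·(-5/2)·(-13/2)/[(4)·(2)·(-2)] = 65/128
L_3(-1/2) = (-1/2)·(-5/2)·(-9/2)/[(6)·(4)·(2)] = -15/128
Sum: 3·(195/128) + 1·(-117/128) + 9·(65/128) + (-6)·(-15/128) = 1143/128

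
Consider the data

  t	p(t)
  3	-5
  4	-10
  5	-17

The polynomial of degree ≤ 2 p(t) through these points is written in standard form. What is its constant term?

-2

Build the Lagrange basis polynomials:
L_0(t) = (t - 4)(t - 5) / [2] = (1/2)t^2 - (9/2)t + 10
L_1(t) = (t - 3)(t - 5) / [-1] = -t^2 + 8t - 15
L_2(t) = (t - 3)(t - 4) / [2] = (1/2)t^2 - (7/2)t + 6
p(t) = (-5)·L_0 + (-10)·L_1 + (-17)·L_2
Only the constant term is needed; take it from each L_i and combine:
(-5)·(10) + (-10)·(-15) + (-17)·(6) = -2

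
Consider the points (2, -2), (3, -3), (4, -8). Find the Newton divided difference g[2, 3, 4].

-2

g[2,3] = (-3 - (-2)) / (3 - 2) = -1
g[3,4] = (-8 - (-3)) / (4 - 3) = -5
g[2,3,4] = (-5 - (-1)) / (4 - 2) = -2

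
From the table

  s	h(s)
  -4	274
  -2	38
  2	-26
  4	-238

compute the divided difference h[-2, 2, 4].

h[-2,2] = (-26 - 38) / (2 - (-2)) = -16
h[2,4] = (-238 - (-26)) / (4 - 2) = -106
h[-2,2,4] = (-106 - (-16)) / (4 - (-2)) = -15

-15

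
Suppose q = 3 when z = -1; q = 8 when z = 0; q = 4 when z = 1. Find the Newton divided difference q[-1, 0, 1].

q[-1,0] = (8 - 3) / (0 - (-1)) = 5
q[0,1] = (4 - 8) / (1 - 0) = -4
q[-1,0,1] = (-4 - 5) / (1 - (-1)) = -9/2

-9/2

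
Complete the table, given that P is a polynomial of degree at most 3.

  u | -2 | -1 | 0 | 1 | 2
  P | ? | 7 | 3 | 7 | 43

-5

The 4 known values determine P uniquely (degree ≤ 3).
Evaluate each Lagrange basis at u = -2:
L_0(-2) = (-2)·(-3)·(-4)/[(-1)·(-2)·(-3)] = 4
L_1(-2) = (-1)·(-3)·(-4)/[(1)·(-1)·(-2)] = -6
L_2(-2) = (-1)·(-2)·(-4)/[(2)·(1)·(-1)] = 4
L_3(-2) = (-1)·(-2)·(-3)/[(3)·(2)·(1)] = -1
Sum: 7·(4) + 3·(-6) + 7·(4) + 43·(-1) = -5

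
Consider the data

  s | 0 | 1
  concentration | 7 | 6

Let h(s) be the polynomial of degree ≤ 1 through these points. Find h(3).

4

L_0(3) = (2)/[(-1)] = -2
L_1(3) = (3)/[(1)] = 3
Sum: 7·(-2) + 6·(3) = 4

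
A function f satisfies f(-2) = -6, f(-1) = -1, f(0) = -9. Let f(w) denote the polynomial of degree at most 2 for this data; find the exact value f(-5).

L_0(-5) = (-4)·(-5)/[(-1)·(-2)] = 10
L_1(-5) = (-3)·(-5)/[(1)·(-1)] = -15
L_2(-5) = (-3)·(-4)/[(2)·(1)] = 6
Sum: (-6)·(10) + (-1)·(-15) + (-9)·(6) = -99

-99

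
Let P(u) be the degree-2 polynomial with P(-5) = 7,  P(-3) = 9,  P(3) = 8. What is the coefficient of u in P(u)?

L_0(u) = (u + 3)(u - 3) / [16] = (1/16)u^2 - 9/16
L_1(u) = (u + 5)(u - 3) / [-12] = -(1/12)u^2 - (1/6)u + 5/4
L_2(u) = (u + 5)(u + 3) / [48] = (1/48)u^2 + (1/6)u + 5/16
P(u) = 7·L_0 + 9·L_1 + 8·L_2
Only the coefficient of u is needed; take it from each L_i and combine:
7·(0) + 9·(-1/6) + 8·(1/6) = -1/6

-1/6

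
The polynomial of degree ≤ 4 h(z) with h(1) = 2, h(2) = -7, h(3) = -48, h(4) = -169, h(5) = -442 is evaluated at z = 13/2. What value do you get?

-21649/16

Using Newton's divided-difference form:
h[1,2] = (-7 - 2) / (2 - 1) = -9
h[2,3] = (-48 - (-7)) / (3 - 2) = -41
h[3,4] = (-169 - (-48)) / (4 - 3) = -121
h[4,5] = (-442 - (-169)) / (5 - 4) = -273
h[1,2,3] = (-41 - (-9)) / (3 - 1) = -16
h[2,3,4] = (-121 - (-41)) / (4 - 2) = -40
h[3,4,5] = (-273 - (-121)) / (5 - 3) = -76
h[1,2,3,4] = (-40 - (-16)) / (4 - 1) = -8
h[2,3,4,5] = (-76 - (-40)) / (5 - 2) = -12
h[1,2,3,4,5] = (-12 - (-8)) / (5 - 1) = -1
h(13/2) = 2 + (-9)·(11/2) + (-16)·(11/2)·(9/2) + (-8)·(11/2)·(9/2)·(7/2) + (-1)·(11/2)·(9/2)·(7/2)·(5/2) = -21649/16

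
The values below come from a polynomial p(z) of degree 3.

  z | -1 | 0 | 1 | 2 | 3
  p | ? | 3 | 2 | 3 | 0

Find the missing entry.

12

The 4 known values determine p uniquely (degree ≤ 3).
Evaluate each Lagrange basis at z = -1:
L_0(-1) = (-2)·(-3)·(-4)/[(-1)·(-2)·(-3)] = 4
L_1(-1) = (-1)·(-3)·(-4)/[(1)·(-1)·(-2)] = -6
L_2(-1) = (-1)·(-2)·(-4)/[(2)·(1)·(-1)] = 4
L_3(-1) = (-1)·(-2)·(-3)/[(3)·(2)·(1)] = -1
Sum: 3·(4) + 2·(-6) + 3·(4) + 0 = 12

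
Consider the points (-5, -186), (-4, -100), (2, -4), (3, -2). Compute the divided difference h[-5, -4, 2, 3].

h[-5,-4] = (-100 - (-186)) / (-4 - (-5)) = 86
h[-4,2] = (-4 - (-100)) / (2 - (-4)) = 16
h[2,3] = (-2 - (-4)) / (3 - 2) = 2
h[-5,-4,2] = (16 - 86) / (2 - (-5)) = -10
h[-4,2,3] = (2 - 16) / (3 - (-4)) = -2
h[-5,-4,2,3] = (-2 - (-10)) / (3 - (-5)) = 1

1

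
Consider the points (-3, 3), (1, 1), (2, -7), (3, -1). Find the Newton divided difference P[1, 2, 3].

P[1,2] = (-7 - 1) / (2 - 1) = -8
P[2,3] = (-1 - (-7)) / (3 - 2) = 6
P[1,2,3] = (6 - (-8)) / (3 - 1) = 7

7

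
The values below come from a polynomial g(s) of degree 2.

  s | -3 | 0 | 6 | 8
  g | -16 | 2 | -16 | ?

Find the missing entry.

The 3 known values determine g uniquely (degree ≤ 2).
L_0(8) = (8)·(2)/[(-3)·(-9)] = 16/27
L_1(8) = (11)·(2)/[(3)·(-6)] = -11/9
L_2(8) = (11)·(8)/[(9)·(6)] = 44/27
Sum: (-16)·(16/27) + 2·(-11/9) + (-16)·(44/27) = -38

-38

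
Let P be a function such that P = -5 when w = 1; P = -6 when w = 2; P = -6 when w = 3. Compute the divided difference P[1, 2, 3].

1/2

P[1,2] = (-6 - (-5)) / (2 - 1) = -1
P[2,3] = (-6 - (-6)) / (3 - 2) = 0
P[1,2,3] = (0 - (-1)) / (3 - 1) = 1/2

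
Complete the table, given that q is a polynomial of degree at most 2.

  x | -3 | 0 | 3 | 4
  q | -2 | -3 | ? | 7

23/7

The 3 known values determine q uniquely (degree ≤ 2).
Evaluate each Lagrange basis at x = 3:
L_0(3) = (3)·(-1)/[(-3)·(-7)] = -1/7
L_1(3) = (6)·(-1)/[(3)·(-4)] = 1/2
L_2(3) = (6)·(3)/[(7)·(4)] = 9/14
Sum: (-2)·(-1/7) + (-3)·(1/2) + 7·(9/14) = 23/7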